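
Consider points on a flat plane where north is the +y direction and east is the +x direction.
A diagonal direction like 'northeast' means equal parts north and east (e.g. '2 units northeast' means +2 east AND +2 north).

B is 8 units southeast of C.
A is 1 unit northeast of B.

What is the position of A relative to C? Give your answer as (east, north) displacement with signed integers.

Place C at the origin (east=0, north=0).
  B is 8 units southeast of C: delta (east=+8, north=-8); B at (east=8, north=-8).
  A is 1 unit northeast of B: delta (east=+1, north=+1); A at (east=9, north=-7).
Therefore A relative to C: (east=9, north=-7).

Answer: A is at (east=9, north=-7) relative to C.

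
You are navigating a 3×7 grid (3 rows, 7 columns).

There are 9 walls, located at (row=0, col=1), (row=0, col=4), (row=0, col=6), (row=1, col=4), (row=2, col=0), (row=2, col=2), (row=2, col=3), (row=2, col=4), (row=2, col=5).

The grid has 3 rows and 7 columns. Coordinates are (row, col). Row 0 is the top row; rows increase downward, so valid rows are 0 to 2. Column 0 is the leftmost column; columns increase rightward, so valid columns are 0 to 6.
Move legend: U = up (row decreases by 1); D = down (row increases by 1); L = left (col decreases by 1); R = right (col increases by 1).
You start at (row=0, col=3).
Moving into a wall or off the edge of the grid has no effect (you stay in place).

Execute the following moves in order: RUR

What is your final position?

Start: (row=0, col=3)
  R (right): blocked, stay at (row=0, col=3)
  U (up): blocked, stay at (row=0, col=3)
  R (right): blocked, stay at (row=0, col=3)
Final: (row=0, col=3)

Answer: Final position: (row=0, col=3)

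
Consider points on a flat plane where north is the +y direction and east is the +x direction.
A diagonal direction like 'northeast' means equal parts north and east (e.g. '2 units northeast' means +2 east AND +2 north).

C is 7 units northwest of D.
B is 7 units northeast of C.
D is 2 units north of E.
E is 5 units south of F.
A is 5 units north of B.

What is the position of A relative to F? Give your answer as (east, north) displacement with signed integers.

Answer: A is at (east=0, north=16) relative to F.

Derivation:
Place F at the origin (east=0, north=0).
  E is 5 units south of F: delta (east=+0, north=-5); E at (east=0, north=-5).
  D is 2 units north of E: delta (east=+0, north=+2); D at (east=0, north=-3).
  C is 7 units northwest of D: delta (east=-7, north=+7); C at (east=-7, north=4).
  B is 7 units northeast of C: delta (east=+7, north=+7); B at (east=0, north=11).
  A is 5 units north of B: delta (east=+0, north=+5); A at (east=0, north=16).
Therefore A relative to F: (east=0, north=16).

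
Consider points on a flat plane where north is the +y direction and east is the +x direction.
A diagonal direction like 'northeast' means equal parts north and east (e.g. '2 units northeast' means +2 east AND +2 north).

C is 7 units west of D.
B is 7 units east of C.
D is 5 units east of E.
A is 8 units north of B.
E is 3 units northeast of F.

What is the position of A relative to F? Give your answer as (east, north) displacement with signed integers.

Answer: A is at (east=8, north=11) relative to F.

Derivation:
Place F at the origin (east=0, north=0).
  E is 3 units northeast of F: delta (east=+3, north=+3); E at (east=3, north=3).
  D is 5 units east of E: delta (east=+5, north=+0); D at (east=8, north=3).
  C is 7 units west of D: delta (east=-7, north=+0); C at (east=1, north=3).
  B is 7 units east of C: delta (east=+7, north=+0); B at (east=8, north=3).
  A is 8 units north of B: delta (east=+0, north=+8); A at (east=8, north=11).
Therefore A relative to F: (east=8, north=11).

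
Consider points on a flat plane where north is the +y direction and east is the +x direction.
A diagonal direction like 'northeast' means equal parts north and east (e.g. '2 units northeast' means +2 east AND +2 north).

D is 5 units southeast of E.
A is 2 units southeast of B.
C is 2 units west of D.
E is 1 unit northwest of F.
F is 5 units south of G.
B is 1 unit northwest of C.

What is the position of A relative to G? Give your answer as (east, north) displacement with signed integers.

Place G at the origin (east=0, north=0).
  F is 5 units south of G: delta (east=+0, north=-5); F at (east=0, north=-5).
  E is 1 unit northwest of F: delta (east=-1, north=+1); E at (east=-1, north=-4).
  D is 5 units southeast of E: delta (east=+5, north=-5); D at (east=4, north=-9).
  C is 2 units west of D: delta (east=-2, north=+0); C at (east=2, north=-9).
  B is 1 unit northwest of C: delta (east=-1, north=+1); B at (east=1, north=-8).
  A is 2 units southeast of B: delta (east=+2, north=-2); A at (east=3, north=-10).
Therefore A relative to G: (east=3, north=-10).

Answer: A is at (east=3, north=-10) relative to G.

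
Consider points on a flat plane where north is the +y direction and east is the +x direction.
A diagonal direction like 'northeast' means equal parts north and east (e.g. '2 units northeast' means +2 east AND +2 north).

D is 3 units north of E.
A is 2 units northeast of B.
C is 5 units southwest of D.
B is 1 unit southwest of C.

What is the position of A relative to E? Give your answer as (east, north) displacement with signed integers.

Answer: A is at (east=-4, north=-1) relative to E.

Derivation:
Place E at the origin (east=0, north=0).
  D is 3 units north of E: delta (east=+0, north=+3); D at (east=0, north=3).
  C is 5 units southwest of D: delta (east=-5, north=-5); C at (east=-5, north=-2).
  B is 1 unit southwest of C: delta (east=-1, north=-1); B at (east=-6, north=-3).
  A is 2 units northeast of B: delta (east=+2, north=+2); A at (east=-4, north=-1).
Therefore A relative to E: (east=-4, north=-1).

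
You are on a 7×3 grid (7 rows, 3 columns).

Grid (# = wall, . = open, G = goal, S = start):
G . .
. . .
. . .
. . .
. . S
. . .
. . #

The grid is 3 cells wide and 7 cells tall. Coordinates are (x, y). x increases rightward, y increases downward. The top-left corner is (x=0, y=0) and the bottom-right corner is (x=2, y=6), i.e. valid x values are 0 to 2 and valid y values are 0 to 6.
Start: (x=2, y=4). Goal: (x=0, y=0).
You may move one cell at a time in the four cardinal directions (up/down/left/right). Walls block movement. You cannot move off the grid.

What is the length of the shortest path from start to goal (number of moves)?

Answer: Shortest path length: 6

Derivation:
BFS from (x=2, y=4) until reaching (x=0, y=0):
  Distance 0: (x=2, y=4)
  Distance 1: (x=2, y=3), (x=1, y=4), (x=2, y=5)
  Distance 2: (x=2, y=2), (x=1, y=3), (x=0, y=4), (x=1, y=5)
  Distance 3: (x=2, y=1), (x=1, y=2), (x=0, y=3), (x=0, y=5), (x=1, y=6)
  Distance 4: (x=2, y=0), (x=1, y=1), (x=0, y=2), (x=0, y=6)
  Distance 5: (x=1, y=0), (x=0, y=1)
  Distance 6: (x=0, y=0)  <- goal reached here
One shortest path (6 moves): (x=2, y=4) -> (x=1, y=4) -> (x=0, y=4) -> (x=0, y=3) -> (x=0, y=2) -> (x=0, y=1) -> (x=0, y=0)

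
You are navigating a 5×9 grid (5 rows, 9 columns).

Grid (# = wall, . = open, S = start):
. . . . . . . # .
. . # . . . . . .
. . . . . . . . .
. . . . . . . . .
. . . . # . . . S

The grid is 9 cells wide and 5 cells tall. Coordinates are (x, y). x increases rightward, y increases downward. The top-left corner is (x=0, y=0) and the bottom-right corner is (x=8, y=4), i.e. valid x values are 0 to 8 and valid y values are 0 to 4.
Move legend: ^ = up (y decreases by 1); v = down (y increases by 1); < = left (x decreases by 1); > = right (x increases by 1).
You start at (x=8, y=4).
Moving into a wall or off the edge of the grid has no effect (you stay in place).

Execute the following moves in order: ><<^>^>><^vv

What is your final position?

Start: (x=8, y=4)
  > (right): blocked, stay at (x=8, y=4)
  < (left): (x=8, y=4) -> (x=7, y=4)
  < (left): (x=7, y=4) -> (x=6, y=4)
  ^ (up): (x=6, y=4) -> (x=6, y=3)
  > (right): (x=6, y=3) -> (x=7, y=3)
  ^ (up): (x=7, y=3) -> (x=7, y=2)
  > (right): (x=7, y=2) -> (x=8, y=2)
  > (right): blocked, stay at (x=8, y=2)
  < (left): (x=8, y=2) -> (x=7, y=2)
  ^ (up): (x=7, y=2) -> (x=7, y=1)
  v (down): (x=7, y=1) -> (x=7, y=2)
  v (down): (x=7, y=2) -> (x=7, y=3)
Final: (x=7, y=3)

Answer: Final position: (x=7, y=3)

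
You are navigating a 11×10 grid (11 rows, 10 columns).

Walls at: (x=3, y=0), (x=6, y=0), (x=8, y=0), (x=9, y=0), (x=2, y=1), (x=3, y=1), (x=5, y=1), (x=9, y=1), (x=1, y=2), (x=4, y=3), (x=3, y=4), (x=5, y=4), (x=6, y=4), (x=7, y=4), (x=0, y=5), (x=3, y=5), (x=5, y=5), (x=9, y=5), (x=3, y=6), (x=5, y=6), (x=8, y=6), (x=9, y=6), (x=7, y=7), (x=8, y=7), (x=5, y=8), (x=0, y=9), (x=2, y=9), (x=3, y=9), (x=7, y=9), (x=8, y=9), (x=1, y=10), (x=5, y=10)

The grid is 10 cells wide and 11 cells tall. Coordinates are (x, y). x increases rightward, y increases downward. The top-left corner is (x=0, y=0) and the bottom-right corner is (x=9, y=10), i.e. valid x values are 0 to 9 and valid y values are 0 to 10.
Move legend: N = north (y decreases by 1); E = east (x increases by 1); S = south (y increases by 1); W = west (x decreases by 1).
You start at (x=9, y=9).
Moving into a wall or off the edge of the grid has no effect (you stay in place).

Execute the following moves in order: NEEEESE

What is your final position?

Start: (x=9, y=9)
  N (north): (x=9, y=9) -> (x=9, y=8)
  [×4]E (east): blocked, stay at (x=9, y=8)
  S (south): (x=9, y=8) -> (x=9, y=9)
  E (east): blocked, stay at (x=9, y=9)
Final: (x=9, y=9)

Answer: Final position: (x=9, y=9)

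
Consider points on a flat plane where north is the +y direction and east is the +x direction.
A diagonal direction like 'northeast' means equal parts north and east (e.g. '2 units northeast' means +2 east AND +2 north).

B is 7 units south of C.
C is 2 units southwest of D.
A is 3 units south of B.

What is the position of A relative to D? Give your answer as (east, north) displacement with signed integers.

Answer: A is at (east=-2, north=-12) relative to D.

Derivation:
Place D at the origin (east=0, north=0).
  C is 2 units southwest of D: delta (east=-2, north=-2); C at (east=-2, north=-2).
  B is 7 units south of C: delta (east=+0, north=-7); B at (east=-2, north=-9).
  A is 3 units south of B: delta (east=+0, north=-3); A at (east=-2, north=-12).
Therefore A relative to D: (east=-2, north=-12).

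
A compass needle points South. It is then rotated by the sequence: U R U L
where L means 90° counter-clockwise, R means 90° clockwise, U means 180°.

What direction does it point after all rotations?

Answer: Final heading: South

Derivation:
Start: South
  U (U-turn (180°)) -> North
  R (right (90° clockwise)) -> East
  U (U-turn (180°)) -> West
  L (left (90° counter-clockwise)) -> South
Final: South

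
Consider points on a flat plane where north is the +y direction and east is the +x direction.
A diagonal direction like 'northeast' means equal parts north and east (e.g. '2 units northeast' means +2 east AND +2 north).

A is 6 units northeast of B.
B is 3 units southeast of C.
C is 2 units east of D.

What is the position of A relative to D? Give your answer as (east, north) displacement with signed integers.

Answer: A is at (east=11, north=3) relative to D.

Derivation:
Place D at the origin (east=0, north=0).
  C is 2 units east of D: delta (east=+2, north=+0); C at (east=2, north=0).
  B is 3 units southeast of C: delta (east=+3, north=-3); B at (east=5, north=-3).
  A is 6 units northeast of B: delta (east=+6, north=+6); A at (east=11, north=3).
Therefore A relative to D: (east=11, north=3).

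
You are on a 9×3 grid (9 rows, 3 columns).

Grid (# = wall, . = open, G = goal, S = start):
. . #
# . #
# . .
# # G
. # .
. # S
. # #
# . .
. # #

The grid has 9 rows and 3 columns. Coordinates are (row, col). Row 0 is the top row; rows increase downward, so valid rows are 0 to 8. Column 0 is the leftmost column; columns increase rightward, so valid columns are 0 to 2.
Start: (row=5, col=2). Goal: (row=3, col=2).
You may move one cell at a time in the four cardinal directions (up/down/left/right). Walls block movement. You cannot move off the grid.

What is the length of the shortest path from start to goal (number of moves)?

BFS from (row=5, col=2) until reaching (row=3, col=2):
  Distance 0: (row=5, col=2)
  Distance 1: (row=4, col=2)
  Distance 2: (row=3, col=2)  <- goal reached here
One shortest path (2 moves): (row=5, col=2) -> (row=4, col=2) -> (row=3, col=2)

Answer: Shortest path length: 2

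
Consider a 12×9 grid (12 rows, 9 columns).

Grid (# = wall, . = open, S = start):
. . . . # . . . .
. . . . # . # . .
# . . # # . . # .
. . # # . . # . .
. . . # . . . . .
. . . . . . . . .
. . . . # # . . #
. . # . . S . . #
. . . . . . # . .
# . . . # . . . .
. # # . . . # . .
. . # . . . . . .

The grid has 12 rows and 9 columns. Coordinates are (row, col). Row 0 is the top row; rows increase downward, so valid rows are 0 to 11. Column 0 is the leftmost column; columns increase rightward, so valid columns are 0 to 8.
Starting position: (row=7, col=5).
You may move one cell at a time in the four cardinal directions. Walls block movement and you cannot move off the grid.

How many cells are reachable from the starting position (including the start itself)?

BFS flood-fill from (row=7, col=5):
  Distance 0: (row=7, col=5)
  Distance 1: (row=7, col=4), (row=7, col=6), (row=8, col=5)
  Distance 2: (row=6, col=6), (row=7, col=3), (row=7, col=7), (row=8, col=4), (row=9, col=5)
  Distance 3: (row=5, col=6), (row=6, col=3), (row=6, col=7), (row=8, col=3), (row=8, col=7), (row=9, col=6), (row=10, col=5)
  Distance 4: (row=4, col=6), (row=5, col=3), (row=5, col=5), (row=5, col=7), (row=6, col=2), (row=8, col=2), (row=8, col=8), (row=9, col=3), (row=9, col=7), (row=10, col=4), (row=11, col=5)
  Distance 5: (row=4, col=5), (row=4, col=7), (row=5, col=2), (row=5, col=4), (row=5, col=8), (row=6, col=1), (row=8, col=1), (row=9, col=2), (row=9, col=8), (row=10, col=3), (row=10, col=7), (row=11, col=4), (row=11, col=6)
  Distance 6: (row=3, col=5), (row=3, col=7), (row=4, col=2), (row=4, col=4), (row=4, col=8), (row=5, col=1), (row=6, col=0), (row=7, col=1), (row=8, col=0), (row=9, col=1), (row=10, col=8), (row=11, col=3), (row=11, col=7)
  Distance 7: (row=2, col=5), (row=3, col=4), (row=3, col=8), (row=4, col=1), (row=5, col=0), (row=7, col=0), (row=11, col=8)
  Distance 8: (row=1, col=5), (row=2, col=6), (row=2, col=8), (row=3, col=1), (row=4, col=0)
  Distance 9: (row=0, col=5), (row=1, col=8), (row=2, col=1), (row=3, col=0)
  Distance 10: (row=0, col=6), (row=0, col=8), (row=1, col=1), (row=1, col=7), (row=2, col=2)
  Distance 11: (row=0, col=1), (row=0, col=7), (row=1, col=0), (row=1, col=2)
  Distance 12: (row=0, col=0), (row=0, col=2), (row=1, col=3)
  Distance 13: (row=0, col=3)
Total reachable: 82 (grid has 85 open cells total)

Answer: Reachable cells: 82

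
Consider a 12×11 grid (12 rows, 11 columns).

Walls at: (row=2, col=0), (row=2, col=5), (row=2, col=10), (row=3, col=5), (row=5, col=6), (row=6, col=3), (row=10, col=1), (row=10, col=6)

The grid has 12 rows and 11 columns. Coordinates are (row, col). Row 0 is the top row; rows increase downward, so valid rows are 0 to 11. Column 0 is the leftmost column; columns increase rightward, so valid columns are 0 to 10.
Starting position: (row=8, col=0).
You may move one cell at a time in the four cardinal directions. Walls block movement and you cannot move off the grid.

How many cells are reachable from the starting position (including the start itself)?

BFS flood-fill from (row=8, col=0):
  Distance 0: (row=8, col=0)
  Distance 1: (row=7, col=0), (row=8, col=1), (row=9, col=0)
  Distance 2: (row=6, col=0), (row=7, col=1), (row=8, col=2), (row=9, col=1), (row=10, col=0)
  Distance 3: (row=5, col=0), (row=6, col=1), (row=7, col=2), (row=8, col=3), (row=9, col=2), (row=11, col=0)
  Distance 4: (row=4, col=0), (row=5, col=1), (row=6, col=2), (row=7, col=3), (row=8, col=4), (row=9, col=3), (row=10, col=2), (row=11, col=1)
  Distance 5: (row=3, col=0), (row=4, col=1), (row=5, col=2), (row=7, col=4), (row=8, col=5), (row=9, col=4), (row=10, col=3), (row=11, col=2)
  Distance 6: (row=3, col=1), (row=4, col=2), (row=5, col=3), (row=6, col=4), (row=7, col=5), (row=8, col=6), (row=9, col=5), (row=10, col=4), (row=11, col=3)
  Distance 7: (row=2, col=1), (row=3, col=2), (row=4, col=3), (row=5, col=4), (row=6, col=5), (row=7, col=6), (row=8, col=7), (row=9, col=6), (row=10, col=5), (row=11, col=4)
  Distance 8: (row=1, col=1), (row=2, col=2), (row=3, col=3), (row=4, col=4), (row=5, col=5), (row=6, col=6), (row=7, col=7), (row=8, col=8), (row=9, col=7), (row=11, col=5)
  Distance 9: (row=0, col=1), (row=1, col=0), (row=1, col=2), (row=2, col=3), (row=3, col=4), (row=4, col=5), (row=6, col=7), (row=7, col=8), (row=8, col=9), (row=9, col=8), (row=10, col=7), (row=11, col=6)
  Distance 10: (row=0, col=0), (row=0, col=2), (row=1, col=3), (row=2, col=4), (row=4, col=6), (row=5, col=7), (row=6, col=8), (row=7, col=9), (row=8, col=10), (row=9, col=9), (row=10, col=8), (row=11, col=7)
  Distance 11: (row=0, col=3), (row=1, col=4), (row=3, col=6), (row=4, col=7), (row=5, col=8), (row=6, col=9), (row=7, col=10), (row=9, col=10), (row=10, col=9), (row=11, col=8)
  Distance 12: (row=0, col=4), (row=1, col=5), (row=2, col=6), (row=3, col=7), (row=4, col=8), (row=5, col=9), (row=6, col=10), (row=10, col=10), (row=11, col=9)
  Distance 13: (row=0, col=5), (row=1, col=6), (row=2, col=7), (row=3, col=8), (row=4, col=9), (row=5, col=10), (row=11, col=10)
  Distance 14: (row=0, col=6), (row=1, col=7), (row=2, col=8), (row=3, col=9), (row=4, col=10)
  Distance 15: (row=0, col=7), (row=1, col=8), (row=2, col=9), (row=3, col=10)
  Distance 16: (row=0, col=8), (row=1, col=9)
  Distance 17: (row=0, col=9), (row=1, col=10)
  Distance 18: (row=0, col=10)
Total reachable: 124 (grid has 124 open cells total)

Answer: Reachable cells: 124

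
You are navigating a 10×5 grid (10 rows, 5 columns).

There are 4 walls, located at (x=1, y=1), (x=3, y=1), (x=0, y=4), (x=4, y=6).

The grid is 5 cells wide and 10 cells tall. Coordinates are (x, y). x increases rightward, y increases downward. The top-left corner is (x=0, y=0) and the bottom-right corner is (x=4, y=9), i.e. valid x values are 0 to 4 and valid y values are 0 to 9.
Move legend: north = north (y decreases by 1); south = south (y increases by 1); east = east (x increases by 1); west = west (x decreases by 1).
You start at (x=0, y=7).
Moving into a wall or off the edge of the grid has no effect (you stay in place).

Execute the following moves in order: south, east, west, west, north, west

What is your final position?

Start: (x=0, y=7)
  south (south): (x=0, y=7) -> (x=0, y=8)
  east (east): (x=0, y=8) -> (x=1, y=8)
  west (west): (x=1, y=8) -> (x=0, y=8)
  west (west): blocked, stay at (x=0, y=8)
  north (north): (x=0, y=8) -> (x=0, y=7)
  west (west): blocked, stay at (x=0, y=7)
Final: (x=0, y=7)

Answer: Final position: (x=0, y=7)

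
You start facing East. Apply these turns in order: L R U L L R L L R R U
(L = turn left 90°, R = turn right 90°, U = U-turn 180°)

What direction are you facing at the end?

Answer: Final heading: North

Derivation:
Start: East
  L (left (90° counter-clockwise)) -> North
  R (right (90° clockwise)) -> East
  U (U-turn (180°)) -> West
  L (left (90° counter-clockwise)) -> South
  L (left (90° counter-clockwise)) -> East
  R (right (90° clockwise)) -> South
  L (left (90° counter-clockwise)) -> East
  L (left (90° counter-clockwise)) -> North
  R (right (90° clockwise)) -> East
  R (right (90° clockwise)) -> South
  U (U-turn (180°)) -> North
Final: North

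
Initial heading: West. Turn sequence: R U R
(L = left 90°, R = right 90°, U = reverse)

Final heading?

Start: West
  R (right (90° clockwise)) -> North
  U (U-turn (180°)) -> South
  R (right (90° clockwise)) -> West
Final: West

Answer: Final heading: West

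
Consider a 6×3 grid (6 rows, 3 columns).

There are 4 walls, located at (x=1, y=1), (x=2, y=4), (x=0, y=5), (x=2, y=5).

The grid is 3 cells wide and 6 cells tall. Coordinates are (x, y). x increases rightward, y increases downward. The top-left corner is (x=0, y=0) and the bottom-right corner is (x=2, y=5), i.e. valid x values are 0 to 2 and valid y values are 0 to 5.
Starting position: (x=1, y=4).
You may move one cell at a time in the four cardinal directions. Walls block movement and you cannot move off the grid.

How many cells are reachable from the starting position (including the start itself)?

Answer: Reachable cells: 14

Derivation:
BFS flood-fill from (x=1, y=4):
  Distance 0: (x=1, y=4)
  Distance 1: (x=1, y=3), (x=0, y=4), (x=1, y=5)
  Distance 2: (x=1, y=2), (x=0, y=3), (x=2, y=3)
  Distance 3: (x=0, y=2), (x=2, y=2)
  Distance 4: (x=0, y=1), (x=2, y=1)
  Distance 5: (x=0, y=0), (x=2, y=0)
  Distance 6: (x=1, y=0)
Total reachable: 14 (grid has 14 open cells total)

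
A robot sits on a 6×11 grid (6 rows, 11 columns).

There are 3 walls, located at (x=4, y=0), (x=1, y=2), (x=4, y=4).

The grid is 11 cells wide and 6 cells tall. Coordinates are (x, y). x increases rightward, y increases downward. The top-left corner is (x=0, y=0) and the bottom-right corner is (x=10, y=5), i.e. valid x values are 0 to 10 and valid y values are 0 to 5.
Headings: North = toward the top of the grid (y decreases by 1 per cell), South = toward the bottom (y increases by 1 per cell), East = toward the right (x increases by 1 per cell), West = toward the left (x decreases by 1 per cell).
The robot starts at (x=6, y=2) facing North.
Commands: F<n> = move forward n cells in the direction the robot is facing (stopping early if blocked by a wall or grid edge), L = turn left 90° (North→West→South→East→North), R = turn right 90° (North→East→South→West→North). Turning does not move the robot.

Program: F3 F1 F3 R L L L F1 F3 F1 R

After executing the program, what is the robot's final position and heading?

Start: (x=6, y=2), facing North
  F3: move forward 2/3 (blocked), now at (x=6, y=0)
  F1: move forward 0/1 (blocked), now at (x=6, y=0)
  F3: move forward 0/3 (blocked), now at (x=6, y=0)
  R: turn right, now facing East
  L: turn left, now facing North
  L: turn left, now facing West
  L: turn left, now facing South
  F1: move forward 1, now at (x=6, y=1)
  F3: move forward 3, now at (x=6, y=4)
  F1: move forward 1, now at (x=6, y=5)
  R: turn right, now facing West
Final: (x=6, y=5), facing West

Answer: Final position: (x=6, y=5), facing West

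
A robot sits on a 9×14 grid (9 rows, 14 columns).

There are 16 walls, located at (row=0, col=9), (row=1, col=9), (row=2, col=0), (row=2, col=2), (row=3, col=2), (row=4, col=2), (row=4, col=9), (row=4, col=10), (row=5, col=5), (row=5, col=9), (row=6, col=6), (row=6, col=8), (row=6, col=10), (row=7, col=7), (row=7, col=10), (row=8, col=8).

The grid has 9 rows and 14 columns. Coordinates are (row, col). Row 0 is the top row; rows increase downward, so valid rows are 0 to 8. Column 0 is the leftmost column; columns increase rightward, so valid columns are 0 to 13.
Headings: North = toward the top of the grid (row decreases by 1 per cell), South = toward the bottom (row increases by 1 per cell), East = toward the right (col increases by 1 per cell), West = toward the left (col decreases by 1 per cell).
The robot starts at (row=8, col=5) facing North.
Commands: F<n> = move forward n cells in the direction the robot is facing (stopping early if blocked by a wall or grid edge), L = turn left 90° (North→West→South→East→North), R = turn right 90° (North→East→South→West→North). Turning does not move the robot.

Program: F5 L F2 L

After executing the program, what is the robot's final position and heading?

Start: (row=8, col=5), facing North
  F5: move forward 2/5 (blocked), now at (row=6, col=5)
  L: turn left, now facing West
  F2: move forward 2, now at (row=6, col=3)
  L: turn left, now facing South
Final: (row=6, col=3), facing South

Answer: Final position: (row=6, col=3), facing South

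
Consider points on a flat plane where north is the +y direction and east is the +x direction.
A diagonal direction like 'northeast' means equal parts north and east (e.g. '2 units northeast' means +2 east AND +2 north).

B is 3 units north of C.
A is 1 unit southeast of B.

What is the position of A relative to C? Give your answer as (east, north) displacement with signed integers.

Place C at the origin (east=0, north=0).
  B is 3 units north of C: delta (east=+0, north=+3); B at (east=0, north=3).
  A is 1 unit southeast of B: delta (east=+1, north=-1); A at (east=1, north=2).
Therefore A relative to C: (east=1, north=2).

Answer: A is at (east=1, north=2) relative to C.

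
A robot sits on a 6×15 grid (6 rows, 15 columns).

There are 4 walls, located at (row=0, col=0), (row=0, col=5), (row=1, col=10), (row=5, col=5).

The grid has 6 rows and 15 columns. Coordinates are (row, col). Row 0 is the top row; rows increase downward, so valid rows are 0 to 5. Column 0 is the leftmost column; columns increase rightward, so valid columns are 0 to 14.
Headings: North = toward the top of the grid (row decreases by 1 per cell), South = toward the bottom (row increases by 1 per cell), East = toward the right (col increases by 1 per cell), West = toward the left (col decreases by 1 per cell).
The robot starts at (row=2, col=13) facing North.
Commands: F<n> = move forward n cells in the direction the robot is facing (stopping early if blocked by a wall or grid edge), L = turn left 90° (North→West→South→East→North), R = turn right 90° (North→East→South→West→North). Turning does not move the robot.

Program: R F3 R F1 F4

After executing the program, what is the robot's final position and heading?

Answer: Final position: (row=5, col=14), facing South

Derivation:
Start: (row=2, col=13), facing North
  R: turn right, now facing East
  F3: move forward 1/3 (blocked), now at (row=2, col=14)
  R: turn right, now facing South
  F1: move forward 1, now at (row=3, col=14)
  F4: move forward 2/4 (blocked), now at (row=5, col=14)
Final: (row=5, col=14), facing South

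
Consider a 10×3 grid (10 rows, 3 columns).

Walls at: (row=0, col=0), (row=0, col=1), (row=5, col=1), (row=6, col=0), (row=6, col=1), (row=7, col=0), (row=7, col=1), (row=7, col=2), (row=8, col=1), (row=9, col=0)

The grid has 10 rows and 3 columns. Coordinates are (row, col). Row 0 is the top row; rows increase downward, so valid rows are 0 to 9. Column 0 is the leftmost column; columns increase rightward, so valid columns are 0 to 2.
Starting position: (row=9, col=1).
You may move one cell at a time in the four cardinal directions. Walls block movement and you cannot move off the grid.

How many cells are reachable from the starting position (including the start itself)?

BFS flood-fill from (row=9, col=1):
  Distance 0: (row=9, col=1)
  Distance 1: (row=9, col=2)
  Distance 2: (row=8, col=2)
Total reachable: 3 (grid has 20 open cells total)

Answer: Reachable cells: 3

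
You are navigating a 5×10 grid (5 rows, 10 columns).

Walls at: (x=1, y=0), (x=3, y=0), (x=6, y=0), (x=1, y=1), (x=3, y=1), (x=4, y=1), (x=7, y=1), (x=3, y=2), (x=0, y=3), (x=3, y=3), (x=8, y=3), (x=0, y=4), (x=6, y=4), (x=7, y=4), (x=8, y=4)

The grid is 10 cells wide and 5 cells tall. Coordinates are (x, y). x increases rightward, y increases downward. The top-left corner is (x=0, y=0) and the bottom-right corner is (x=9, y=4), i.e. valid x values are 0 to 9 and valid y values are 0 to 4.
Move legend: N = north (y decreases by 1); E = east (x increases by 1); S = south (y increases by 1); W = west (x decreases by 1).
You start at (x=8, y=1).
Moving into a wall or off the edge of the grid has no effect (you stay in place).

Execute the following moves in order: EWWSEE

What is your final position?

Start: (x=8, y=1)
  E (east): (x=8, y=1) -> (x=9, y=1)
  W (west): (x=9, y=1) -> (x=8, y=1)
  W (west): blocked, stay at (x=8, y=1)
  S (south): (x=8, y=1) -> (x=8, y=2)
  E (east): (x=8, y=2) -> (x=9, y=2)
  E (east): blocked, stay at (x=9, y=2)
Final: (x=9, y=2)

Answer: Final position: (x=9, y=2)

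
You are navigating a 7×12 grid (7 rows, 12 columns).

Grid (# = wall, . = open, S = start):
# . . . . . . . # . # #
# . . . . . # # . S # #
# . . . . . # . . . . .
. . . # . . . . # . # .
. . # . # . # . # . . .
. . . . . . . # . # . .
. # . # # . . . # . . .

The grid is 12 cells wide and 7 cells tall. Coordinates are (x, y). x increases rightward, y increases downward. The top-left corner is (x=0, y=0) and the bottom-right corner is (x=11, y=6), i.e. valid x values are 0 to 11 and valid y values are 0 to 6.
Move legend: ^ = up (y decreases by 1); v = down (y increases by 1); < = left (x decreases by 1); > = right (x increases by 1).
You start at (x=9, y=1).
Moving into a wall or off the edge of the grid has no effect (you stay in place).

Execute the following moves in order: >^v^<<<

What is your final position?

Start: (x=9, y=1)
  > (right): blocked, stay at (x=9, y=1)
  ^ (up): (x=9, y=1) -> (x=9, y=0)
  v (down): (x=9, y=0) -> (x=9, y=1)
  ^ (up): (x=9, y=1) -> (x=9, y=0)
  [×3]< (left): blocked, stay at (x=9, y=0)
Final: (x=9, y=0)

Answer: Final position: (x=9, y=0)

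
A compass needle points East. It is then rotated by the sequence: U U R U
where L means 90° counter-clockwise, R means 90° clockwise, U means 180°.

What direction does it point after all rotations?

Start: East
  U (U-turn (180°)) -> West
  U (U-turn (180°)) -> East
  R (right (90° clockwise)) -> South
  U (U-turn (180°)) -> North
Final: North

Answer: Final heading: North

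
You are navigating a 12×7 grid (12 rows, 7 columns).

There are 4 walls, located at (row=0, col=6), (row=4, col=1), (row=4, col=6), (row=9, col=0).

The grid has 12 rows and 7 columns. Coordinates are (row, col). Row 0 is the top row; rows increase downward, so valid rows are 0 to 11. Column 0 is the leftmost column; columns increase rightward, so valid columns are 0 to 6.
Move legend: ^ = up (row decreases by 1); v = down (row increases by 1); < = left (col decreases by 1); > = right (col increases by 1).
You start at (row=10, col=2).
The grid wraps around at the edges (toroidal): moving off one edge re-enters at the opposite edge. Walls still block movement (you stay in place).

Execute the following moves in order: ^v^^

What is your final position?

Start: (row=10, col=2)
  ^ (up): (row=10, col=2) -> (row=9, col=2)
  v (down): (row=9, col=2) -> (row=10, col=2)
  ^ (up): (row=10, col=2) -> (row=9, col=2)
  ^ (up): (row=9, col=2) -> (row=8, col=2)
Final: (row=8, col=2)

Answer: Final position: (row=8, col=2)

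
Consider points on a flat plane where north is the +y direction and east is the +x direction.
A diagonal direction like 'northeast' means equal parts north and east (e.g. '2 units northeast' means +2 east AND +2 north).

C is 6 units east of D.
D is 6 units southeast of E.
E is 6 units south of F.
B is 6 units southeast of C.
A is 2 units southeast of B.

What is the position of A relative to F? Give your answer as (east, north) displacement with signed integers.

Place F at the origin (east=0, north=0).
  E is 6 units south of F: delta (east=+0, north=-6); E at (east=0, north=-6).
  D is 6 units southeast of E: delta (east=+6, north=-6); D at (east=6, north=-12).
  C is 6 units east of D: delta (east=+6, north=+0); C at (east=12, north=-12).
  B is 6 units southeast of C: delta (east=+6, north=-6); B at (east=18, north=-18).
  A is 2 units southeast of B: delta (east=+2, north=-2); A at (east=20, north=-20).
Therefore A relative to F: (east=20, north=-20).

Answer: A is at (east=20, north=-20) relative to F.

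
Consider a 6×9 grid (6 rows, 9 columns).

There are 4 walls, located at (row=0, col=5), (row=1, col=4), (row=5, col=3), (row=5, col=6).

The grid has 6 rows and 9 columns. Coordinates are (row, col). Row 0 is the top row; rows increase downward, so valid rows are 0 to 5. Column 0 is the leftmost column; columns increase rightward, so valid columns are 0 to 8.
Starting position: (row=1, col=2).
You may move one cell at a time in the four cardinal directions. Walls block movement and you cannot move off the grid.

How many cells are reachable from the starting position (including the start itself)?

BFS flood-fill from (row=1, col=2):
  Distance 0: (row=1, col=2)
  Distance 1: (row=0, col=2), (row=1, col=1), (row=1, col=3), (row=2, col=2)
  Distance 2: (row=0, col=1), (row=0, col=3), (row=1, col=0), (row=2, col=1), (row=2, col=3), (row=3, col=2)
  Distance 3: (row=0, col=0), (row=0, col=4), (row=2, col=0), (row=2, col=4), (row=3, col=1), (row=3, col=3), (row=4, col=2)
  Distance 4: (row=2, col=5), (row=3, col=0), (row=3, col=4), (row=4, col=1), (row=4, col=3), (row=5, col=2)
  Distance 5: (row=1, col=5), (row=2, col=6), (row=3, col=5), (row=4, col=0), (row=4, col=4), (row=5, col=1)
  Distance 6: (row=1, col=6), (row=2, col=7), (row=3, col=6), (row=4, col=5), (row=5, col=0), (row=5, col=4)
  Distance 7: (row=0, col=6), (row=1, col=7), (row=2, col=8), (row=3, col=7), (row=4, col=6), (row=5, col=5)
  Distance 8: (row=0, col=7), (row=1, col=8), (row=3, col=8), (row=4, col=7)
  Distance 9: (row=0, col=8), (row=4, col=8), (row=5, col=7)
  Distance 10: (row=5, col=8)
Total reachable: 50 (grid has 50 open cells total)

Answer: Reachable cells: 50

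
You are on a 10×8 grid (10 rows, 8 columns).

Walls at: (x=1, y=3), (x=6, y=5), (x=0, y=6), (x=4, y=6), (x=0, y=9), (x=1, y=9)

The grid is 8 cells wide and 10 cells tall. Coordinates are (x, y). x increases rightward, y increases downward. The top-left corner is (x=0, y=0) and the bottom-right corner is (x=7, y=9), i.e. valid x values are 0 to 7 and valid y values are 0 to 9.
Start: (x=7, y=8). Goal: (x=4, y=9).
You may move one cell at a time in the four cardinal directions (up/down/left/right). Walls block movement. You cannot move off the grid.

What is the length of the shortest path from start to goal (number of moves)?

BFS from (x=7, y=8) until reaching (x=4, y=9):
  Distance 0: (x=7, y=8)
  Distance 1: (x=7, y=7), (x=6, y=8), (x=7, y=9)
  Distance 2: (x=7, y=6), (x=6, y=7), (x=5, y=8), (x=6, y=9)
  Distance 3: (x=7, y=5), (x=6, y=6), (x=5, y=7), (x=4, y=8), (x=5, y=9)
  Distance 4: (x=7, y=4), (x=5, y=6), (x=4, y=7), (x=3, y=8), (x=4, y=9)  <- goal reached here
One shortest path (4 moves): (x=7, y=8) -> (x=6, y=8) -> (x=5, y=8) -> (x=4, y=8) -> (x=4, y=9)

Answer: Shortest path length: 4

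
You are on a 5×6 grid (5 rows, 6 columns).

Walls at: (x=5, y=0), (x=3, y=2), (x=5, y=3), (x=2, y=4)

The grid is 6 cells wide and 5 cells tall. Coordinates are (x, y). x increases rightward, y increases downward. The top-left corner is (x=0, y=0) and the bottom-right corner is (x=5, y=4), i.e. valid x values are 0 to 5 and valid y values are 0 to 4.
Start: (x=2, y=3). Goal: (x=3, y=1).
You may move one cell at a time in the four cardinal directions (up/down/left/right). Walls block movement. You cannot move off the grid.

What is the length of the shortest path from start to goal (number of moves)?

BFS from (x=2, y=3) until reaching (x=3, y=1):
  Distance 0: (x=2, y=3)
  Distance 1: (x=2, y=2), (x=1, y=3), (x=3, y=3)
  Distance 2: (x=2, y=1), (x=1, y=2), (x=0, y=3), (x=4, y=3), (x=1, y=4), (x=3, y=4)
  Distance 3: (x=2, y=0), (x=1, y=1), (x=3, y=1), (x=0, y=2), (x=4, y=2), (x=0, y=4), (x=4, y=4)  <- goal reached here
One shortest path (3 moves): (x=2, y=3) -> (x=2, y=2) -> (x=2, y=1) -> (x=3, y=1)

Answer: Shortest path length: 3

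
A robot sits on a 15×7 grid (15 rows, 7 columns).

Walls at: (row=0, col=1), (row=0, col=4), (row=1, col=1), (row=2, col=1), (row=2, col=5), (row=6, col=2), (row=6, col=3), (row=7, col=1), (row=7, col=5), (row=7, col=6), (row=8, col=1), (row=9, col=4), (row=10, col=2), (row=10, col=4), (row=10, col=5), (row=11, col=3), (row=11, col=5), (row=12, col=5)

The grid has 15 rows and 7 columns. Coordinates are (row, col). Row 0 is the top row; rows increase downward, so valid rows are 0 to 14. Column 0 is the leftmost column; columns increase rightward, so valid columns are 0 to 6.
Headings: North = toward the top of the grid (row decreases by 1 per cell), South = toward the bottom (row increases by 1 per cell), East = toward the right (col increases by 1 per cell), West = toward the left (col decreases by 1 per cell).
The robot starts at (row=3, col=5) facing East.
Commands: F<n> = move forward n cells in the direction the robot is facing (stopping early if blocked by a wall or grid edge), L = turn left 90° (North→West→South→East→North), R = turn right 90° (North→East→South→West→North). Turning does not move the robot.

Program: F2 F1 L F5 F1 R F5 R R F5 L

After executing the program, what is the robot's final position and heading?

Answer: Final position: (row=0, col=5), facing South

Derivation:
Start: (row=3, col=5), facing East
  F2: move forward 1/2 (blocked), now at (row=3, col=6)
  F1: move forward 0/1 (blocked), now at (row=3, col=6)
  L: turn left, now facing North
  F5: move forward 3/5 (blocked), now at (row=0, col=6)
  F1: move forward 0/1 (blocked), now at (row=0, col=6)
  R: turn right, now facing East
  F5: move forward 0/5 (blocked), now at (row=0, col=6)
  R: turn right, now facing South
  R: turn right, now facing West
  F5: move forward 1/5 (blocked), now at (row=0, col=5)
  L: turn left, now facing South
Final: (row=0, col=5), facing South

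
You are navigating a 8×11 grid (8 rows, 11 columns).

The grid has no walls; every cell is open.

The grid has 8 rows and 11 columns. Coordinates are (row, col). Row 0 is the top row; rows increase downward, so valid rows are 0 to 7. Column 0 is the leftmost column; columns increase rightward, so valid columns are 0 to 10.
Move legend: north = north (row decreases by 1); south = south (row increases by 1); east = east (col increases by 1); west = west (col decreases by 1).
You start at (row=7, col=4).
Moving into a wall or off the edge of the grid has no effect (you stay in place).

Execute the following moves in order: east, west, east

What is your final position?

Start: (row=7, col=4)
  east (east): (row=7, col=4) -> (row=7, col=5)
  west (west): (row=7, col=5) -> (row=7, col=4)
  east (east): (row=7, col=4) -> (row=7, col=5)
Final: (row=7, col=5)

Answer: Final position: (row=7, col=5)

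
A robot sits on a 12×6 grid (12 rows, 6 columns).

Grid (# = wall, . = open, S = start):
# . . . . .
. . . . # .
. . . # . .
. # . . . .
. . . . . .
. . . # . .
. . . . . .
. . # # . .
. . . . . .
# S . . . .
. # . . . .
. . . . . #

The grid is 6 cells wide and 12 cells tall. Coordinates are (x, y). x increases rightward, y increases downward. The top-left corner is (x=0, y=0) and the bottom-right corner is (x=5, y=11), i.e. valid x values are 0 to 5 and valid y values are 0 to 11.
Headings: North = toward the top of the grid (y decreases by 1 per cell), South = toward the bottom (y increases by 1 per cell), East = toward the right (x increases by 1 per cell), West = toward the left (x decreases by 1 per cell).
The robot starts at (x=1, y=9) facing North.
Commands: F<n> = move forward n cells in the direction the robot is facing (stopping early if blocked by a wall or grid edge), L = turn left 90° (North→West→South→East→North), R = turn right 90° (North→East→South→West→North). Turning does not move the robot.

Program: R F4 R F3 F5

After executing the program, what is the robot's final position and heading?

Answer: Final position: (x=5, y=10), facing South

Derivation:
Start: (x=1, y=9), facing North
  R: turn right, now facing East
  F4: move forward 4, now at (x=5, y=9)
  R: turn right, now facing South
  F3: move forward 1/3 (blocked), now at (x=5, y=10)
  F5: move forward 0/5 (blocked), now at (x=5, y=10)
Final: (x=5, y=10), facing South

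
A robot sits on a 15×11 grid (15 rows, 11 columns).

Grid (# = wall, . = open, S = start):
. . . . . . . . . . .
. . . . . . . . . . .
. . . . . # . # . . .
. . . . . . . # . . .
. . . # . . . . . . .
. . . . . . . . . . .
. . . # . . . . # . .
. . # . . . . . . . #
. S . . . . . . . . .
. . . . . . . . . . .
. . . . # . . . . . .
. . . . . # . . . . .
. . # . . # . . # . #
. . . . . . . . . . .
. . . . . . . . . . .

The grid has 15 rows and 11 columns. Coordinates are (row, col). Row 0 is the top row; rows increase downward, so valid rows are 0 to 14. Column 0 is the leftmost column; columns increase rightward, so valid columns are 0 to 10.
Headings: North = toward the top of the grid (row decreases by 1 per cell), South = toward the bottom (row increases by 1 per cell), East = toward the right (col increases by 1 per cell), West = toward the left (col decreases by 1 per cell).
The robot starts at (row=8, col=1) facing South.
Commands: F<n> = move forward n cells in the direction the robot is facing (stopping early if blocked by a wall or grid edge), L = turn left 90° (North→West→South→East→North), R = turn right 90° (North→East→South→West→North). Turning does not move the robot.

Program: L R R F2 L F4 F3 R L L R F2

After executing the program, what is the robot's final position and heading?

Start: (row=8, col=1), facing South
  L: turn left, now facing East
  R: turn right, now facing South
  R: turn right, now facing West
  F2: move forward 1/2 (blocked), now at (row=8, col=0)
  L: turn left, now facing South
  F4: move forward 4, now at (row=12, col=0)
  F3: move forward 2/3 (blocked), now at (row=14, col=0)
  R: turn right, now facing West
  L: turn left, now facing South
  L: turn left, now facing East
  R: turn right, now facing South
  F2: move forward 0/2 (blocked), now at (row=14, col=0)
Final: (row=14, col=0), facing South

Answer: Final position: (row=14, col=0), facing South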